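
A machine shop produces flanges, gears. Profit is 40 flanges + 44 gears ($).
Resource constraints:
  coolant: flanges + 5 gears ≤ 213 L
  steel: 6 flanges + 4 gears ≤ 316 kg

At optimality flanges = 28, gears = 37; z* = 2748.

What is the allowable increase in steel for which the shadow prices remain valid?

Binding constraints: coolant, steel. The basis is B = [[1,5],[6,4]] with det -26.
Per unit increase in steel, x* moves by d = (0.1923, -0.0385).
The basis stays optimal until gears reaches 0; allowable increase = 962 kg.

962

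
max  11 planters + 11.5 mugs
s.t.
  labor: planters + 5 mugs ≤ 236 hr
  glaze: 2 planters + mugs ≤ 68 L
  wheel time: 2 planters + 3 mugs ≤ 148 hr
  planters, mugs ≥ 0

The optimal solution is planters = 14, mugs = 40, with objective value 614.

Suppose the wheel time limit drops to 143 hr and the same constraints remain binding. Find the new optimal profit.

599

At the optimum: labor uses 214 of 236 (slack = 22); glaze uses 68 of 68 (binding); wheel time uses 148 of 148 (binding).
By complementary slackness, y = 0 for the non-binding constraint.
The binding rows give the dual system: 2·y_glaze + 2·y_wheel time = 11 and 1·y_glaze + 3·y_wheel time = 11.5.
Solving: y_glaze = 2.5, y_wheel time = 3.
Δz = y_wheel time·Δb = 3 × (-5) = -15, so new z* = 614 − 15 = 599.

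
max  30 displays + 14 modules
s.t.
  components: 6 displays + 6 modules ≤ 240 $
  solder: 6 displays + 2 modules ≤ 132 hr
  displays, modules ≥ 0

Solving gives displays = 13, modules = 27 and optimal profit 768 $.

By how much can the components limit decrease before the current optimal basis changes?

Binding constraints: components, solder. The basis is B = [[6,6],[6,2]] with det -24.
Per unit decrease in components, x* moves by d = (0.0833, -0.25).
The basis stays optimal until modules reaches 0; allowable decrease = 108 $.

108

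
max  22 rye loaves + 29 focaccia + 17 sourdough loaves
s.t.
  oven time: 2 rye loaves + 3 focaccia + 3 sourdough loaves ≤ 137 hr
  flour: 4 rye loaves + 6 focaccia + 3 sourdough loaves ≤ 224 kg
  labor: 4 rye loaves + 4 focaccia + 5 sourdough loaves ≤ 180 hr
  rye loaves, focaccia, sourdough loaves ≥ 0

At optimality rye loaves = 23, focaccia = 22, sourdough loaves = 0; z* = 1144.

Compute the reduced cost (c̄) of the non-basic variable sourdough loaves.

Binding: flour and labor. Non-binding: oven time (25 unused).
By complementary slackness, y = 0 for the non-binding constraint.
The binding rows give the dual system: 4·y_flour + 4·y_labor = 22 and 6·y_flour + 4·y_labor = 29.
→ y_flour = 3.5 and y_labor = 2.
Reduced cost of sourdough loaves: c₃ − yᵀa₃ = 17 − (3.5·3 + 2·5) = 17 − 20.5 = -3.5.

-3.5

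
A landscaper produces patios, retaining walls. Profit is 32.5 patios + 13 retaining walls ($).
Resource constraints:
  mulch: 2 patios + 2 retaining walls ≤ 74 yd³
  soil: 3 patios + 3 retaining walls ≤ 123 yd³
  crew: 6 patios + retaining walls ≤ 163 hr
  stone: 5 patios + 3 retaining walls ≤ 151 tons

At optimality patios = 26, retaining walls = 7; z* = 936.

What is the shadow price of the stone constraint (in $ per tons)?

At the optimum: mulch uses 66 of 74 (slack = 8); soil uses 99 of 123 (slack = 24); crew uses 163 of 163 (binding); stone uses 151 of 151 (binding).
Since mulch, soil are not tight, their duals are 0.
Dual feasibility on the basic columns requires 6·y_crew + 5·y_stone = 32.5, 1·y_crew + 3·y_stone = 13.
This yields shadow prices y_crew = 2.5, y_stone = 3.5.
Shadow price of stone = 3.5.

3.5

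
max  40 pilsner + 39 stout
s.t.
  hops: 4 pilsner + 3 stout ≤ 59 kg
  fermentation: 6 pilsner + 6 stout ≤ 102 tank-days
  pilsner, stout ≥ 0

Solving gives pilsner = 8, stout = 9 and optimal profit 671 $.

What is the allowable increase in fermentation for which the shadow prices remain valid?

Binding constraints: hops, fermentation. The basis is B = [[4,3],[6,6]] with det 6.
Per unit increase in fermentation, x* moves by d = (-0.5, 0.6667).
The basis stays optimal until pilsner reaches 0; allowable increase = 16 tank-days.

16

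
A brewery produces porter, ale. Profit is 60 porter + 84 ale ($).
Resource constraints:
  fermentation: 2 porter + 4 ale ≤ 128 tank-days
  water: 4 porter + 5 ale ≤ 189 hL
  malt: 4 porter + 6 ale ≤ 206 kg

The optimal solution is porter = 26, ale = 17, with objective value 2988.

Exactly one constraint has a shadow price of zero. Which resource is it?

fermentation: 120/128 (slack 8)
water: 189/189 (binding)
malt: 206/206 (binding)
By complementary slackness, a constraint with positive slack has shadow price 0 → fermentation.

fermentation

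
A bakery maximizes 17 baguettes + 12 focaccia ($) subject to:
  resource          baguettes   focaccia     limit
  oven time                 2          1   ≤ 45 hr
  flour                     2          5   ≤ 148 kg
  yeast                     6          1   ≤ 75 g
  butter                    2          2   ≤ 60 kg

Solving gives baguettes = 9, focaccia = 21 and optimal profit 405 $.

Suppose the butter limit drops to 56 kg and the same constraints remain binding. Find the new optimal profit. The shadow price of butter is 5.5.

383

Δb = -4, so new z* = 405 + (5.5)·(-4) = 405 − 22 = 383.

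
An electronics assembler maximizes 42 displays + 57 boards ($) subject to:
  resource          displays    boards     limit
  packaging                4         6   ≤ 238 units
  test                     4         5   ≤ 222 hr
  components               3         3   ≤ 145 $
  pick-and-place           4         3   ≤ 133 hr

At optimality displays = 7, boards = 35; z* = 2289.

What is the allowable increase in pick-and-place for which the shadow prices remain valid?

38

Binding constraints: packaging, pick-and-place. The basis is B = [[4,6],[4,3]] with det -12.
Per unit increase in pick-and-place, x* moves by d = (0.5, -0.3333).
The basis stays optimal until components becomes binding; allowable increase = 38 hr.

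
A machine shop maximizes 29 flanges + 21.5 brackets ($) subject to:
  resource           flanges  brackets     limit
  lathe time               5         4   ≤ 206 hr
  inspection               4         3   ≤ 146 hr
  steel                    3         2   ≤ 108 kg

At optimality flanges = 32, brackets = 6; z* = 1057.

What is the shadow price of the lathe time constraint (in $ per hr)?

0

Binding: inspection and steel. Non-binding: lathe time (22 unused).
By complementary slackness, y = 0 for the non-binding constraint.
The binding rows give the dual system: 4·y_inspection + 3·y_steel = 29 and 3·y_inspection + 2·y_steel = 21.5.
→ y_inspection = 6.5 and y_steel = 1.
Shadow price of lathe time = 0.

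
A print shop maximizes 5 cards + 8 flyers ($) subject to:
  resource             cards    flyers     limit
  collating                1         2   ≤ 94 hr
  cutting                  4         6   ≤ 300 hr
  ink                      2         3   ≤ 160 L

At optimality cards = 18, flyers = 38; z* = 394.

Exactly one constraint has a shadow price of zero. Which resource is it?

collating: 94/94 (binding)
cutting: 300/300 (binding)
ink: 150/160 (slack 10)
By complementary slackness, a constraint with positive slack has shadow price 0 → ink.

ink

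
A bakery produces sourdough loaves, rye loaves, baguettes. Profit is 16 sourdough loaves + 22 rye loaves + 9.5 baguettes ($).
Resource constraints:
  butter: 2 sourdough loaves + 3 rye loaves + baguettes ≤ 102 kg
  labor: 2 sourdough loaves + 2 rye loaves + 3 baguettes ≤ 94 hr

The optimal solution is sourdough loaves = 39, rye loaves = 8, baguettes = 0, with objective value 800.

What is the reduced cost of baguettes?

-2.5

Check each constraint at x*: butter 102/102 (tight); labor 94/94 (tight).
Dual feasibility on the basic columns requires 2·y_butter + 2·y_labor = 16, 3·y_butter + 2·y_labor = 22.
This yields shadow prices y_butter = 6, y_labor = 2.
Reduced cost of baguettes: c₃ − yᵀa₃ = 9.5 − (6·1 + 2·3) = 9.5 − 12 = -2.5.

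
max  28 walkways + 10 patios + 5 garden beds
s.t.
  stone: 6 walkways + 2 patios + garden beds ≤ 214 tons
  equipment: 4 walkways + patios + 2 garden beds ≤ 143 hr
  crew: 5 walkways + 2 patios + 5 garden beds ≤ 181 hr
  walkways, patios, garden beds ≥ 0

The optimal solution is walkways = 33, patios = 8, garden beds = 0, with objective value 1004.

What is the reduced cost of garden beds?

-8

At the optimum: stone uses 214 of 214 (binding); equipment uses 140 of 143 (slack = 3); crew uses 181 of 181 (binding).
Since equipment is not tight, its dual is 0.
The binding rows give the dual system: 6·y_stone + 5·y_crew = 28 and 2·y_stone + 2·y_crew = 10.
→ y_stone = 3 and y_crew = 2.
Reduced cost of garden beds: c₃ − yᵀa₃ = 5 − (3·1 + 2·5) = 5 − 13 = -8.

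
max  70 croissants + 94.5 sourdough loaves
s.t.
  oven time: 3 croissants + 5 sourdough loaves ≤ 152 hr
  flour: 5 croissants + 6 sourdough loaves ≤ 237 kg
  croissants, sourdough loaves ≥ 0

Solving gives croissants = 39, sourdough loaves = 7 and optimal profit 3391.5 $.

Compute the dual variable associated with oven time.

Both oven time and flour are binding at x*.
The binding rows give the dual system: 3·y_oven time + 5·y_flour = 70 and 5·y_oven time + 6·y_flour = 94.5.
→ y_oven time = 7.5 and y_flour = 9.5.
Shadow price of oven time = 7.5.

7.5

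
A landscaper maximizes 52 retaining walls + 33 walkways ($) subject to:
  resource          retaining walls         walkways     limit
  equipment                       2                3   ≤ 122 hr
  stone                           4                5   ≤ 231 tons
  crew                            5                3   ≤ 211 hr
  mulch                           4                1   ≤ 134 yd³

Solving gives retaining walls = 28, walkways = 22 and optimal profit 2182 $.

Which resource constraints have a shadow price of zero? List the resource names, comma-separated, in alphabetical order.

crew, stone

equipment: 122/122 (binding)
stone: 222/231 (slack 9)
crew: 206/211 (slack 5)
mulch: 134/134 (binding)
By complementary slackness, a constraint with positive slack has shadow price 0 → crew, stone.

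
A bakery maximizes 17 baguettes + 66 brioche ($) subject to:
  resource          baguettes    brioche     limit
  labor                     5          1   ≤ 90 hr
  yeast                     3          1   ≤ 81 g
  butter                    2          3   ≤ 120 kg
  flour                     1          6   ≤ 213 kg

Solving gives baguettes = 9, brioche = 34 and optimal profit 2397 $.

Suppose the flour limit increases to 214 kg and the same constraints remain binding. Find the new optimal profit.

At the optimum: labor uses 79 of 90 (slack = 11); yeast uses 61 of 81 (slack = 20); butter uses 120 of 120 (binding); flour uses 213 of 213 (binding).
By complementary slackness, y = 0 for the non-binding constraints.
From A_Bᵀ y = c: 2·y_butter + 1·y_flour = 17; 3·y_butter + 6·y_flour = 66.
→ y_butter = 4 and y_flour = 9.
Δz = y_flour·Δb = 9 × (1) = 9, so new z* = 2397 + 9 = 2406.

2406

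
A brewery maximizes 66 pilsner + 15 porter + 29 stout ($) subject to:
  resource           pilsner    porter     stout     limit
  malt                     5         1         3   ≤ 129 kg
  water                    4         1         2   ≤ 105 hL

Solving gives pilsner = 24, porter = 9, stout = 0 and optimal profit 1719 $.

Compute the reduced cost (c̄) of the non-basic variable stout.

-7

Check each constraint at x*: malt 129/129 (tight); water 105/105 (tight).
The binding rows give the dual system: 5·y_malt + 4·y_water = 66 and 1·y_malt + 1·y_water = 15.
This yields shadow prices y_malt = 6, y_water = 9.
Reduced cost of stout: c₃ − yᵀa₃ = 29 − (6·3 + 9·2) = 29 − 36 = -7.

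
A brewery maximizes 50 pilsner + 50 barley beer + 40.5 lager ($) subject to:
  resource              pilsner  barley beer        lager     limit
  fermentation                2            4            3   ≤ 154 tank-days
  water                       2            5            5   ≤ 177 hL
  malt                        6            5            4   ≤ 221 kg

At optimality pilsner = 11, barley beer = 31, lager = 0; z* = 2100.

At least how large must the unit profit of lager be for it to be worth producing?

Binding: water and malt. Non-binding: fermentation (8 unused).
By complementary slackness, y = 0 for the non-binding constraint.
The binding rows give the dual system: 2·y_water + 6·y_malt = 50 and 5·y_water + 5·y_malt = 50.
→ y_water = 2.5 and y_malt = 7.5.
lager enters the basis when its profit ≥ yᵀa₃ = 2.5·5 + 7.5·4 = 42.5.

42.5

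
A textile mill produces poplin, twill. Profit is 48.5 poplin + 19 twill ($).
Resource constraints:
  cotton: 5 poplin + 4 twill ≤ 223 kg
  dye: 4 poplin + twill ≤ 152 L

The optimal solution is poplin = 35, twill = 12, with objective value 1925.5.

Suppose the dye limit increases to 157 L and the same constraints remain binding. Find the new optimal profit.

1970.5

Both cotton and dye are binding at x*.
The binding rows give the dual system: 5·y_cotton + 4·y_dye = 48.5 and 4·y_cotton + 1·y_dye = 19.
Solving: y_cotton = 2.5, y_dye = 9.
Δz = y_dye·Δb = 9 × (5) = 45, so new z* = 1925.5 + 45 = 1970.5.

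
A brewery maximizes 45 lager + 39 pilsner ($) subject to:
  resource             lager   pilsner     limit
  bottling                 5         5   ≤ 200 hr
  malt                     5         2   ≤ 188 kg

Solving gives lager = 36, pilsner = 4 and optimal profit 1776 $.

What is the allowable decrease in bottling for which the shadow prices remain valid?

12

Binding constraints: bottling, malt. The basis is B = [[5,5],[5,2]] with det -15.
Per unit decrease in bottling, x* moves by d = (0.1333, -0.3333).
The basis stays optimal until pilsner reaches 0; allowable decrease = 12 hr.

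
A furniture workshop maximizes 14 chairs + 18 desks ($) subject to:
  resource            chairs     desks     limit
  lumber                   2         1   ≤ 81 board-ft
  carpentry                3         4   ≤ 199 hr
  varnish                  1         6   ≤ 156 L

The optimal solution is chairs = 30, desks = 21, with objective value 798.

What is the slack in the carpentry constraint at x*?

carpentry used = 3·30 + 4·21 = 174; slack = 199 − 174 = 25.

25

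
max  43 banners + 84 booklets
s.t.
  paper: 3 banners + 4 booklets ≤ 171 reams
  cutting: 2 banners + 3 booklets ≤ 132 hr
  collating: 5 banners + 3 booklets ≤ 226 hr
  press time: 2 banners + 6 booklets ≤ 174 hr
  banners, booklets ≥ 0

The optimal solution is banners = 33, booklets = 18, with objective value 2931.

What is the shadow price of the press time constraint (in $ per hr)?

Binding: paper and press time. Non-binding: cutting (12 unused), collating (7 unused).
By complementary slackness, y = 0 for the non-binding constraints.
From A_Bᵀ y = c: 3·y_paper + 2·y_press time = 43; 4·y_paper + 6·y_press time = 84.
Solving: y_paper = 9, y_press time = 8.
Shadow price of press time = 8.

8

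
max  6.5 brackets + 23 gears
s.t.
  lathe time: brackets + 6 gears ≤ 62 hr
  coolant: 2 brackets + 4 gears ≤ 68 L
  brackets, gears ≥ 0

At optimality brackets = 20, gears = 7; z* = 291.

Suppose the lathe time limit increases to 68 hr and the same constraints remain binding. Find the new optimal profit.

306

At the optimum: lathe time uses 62 of 62 (binding); coolant uses 68 of 68 (binding).
The binding rows give the dual system: 1·y_lathe time + 2·y_coolant = 6.5 and 6·y_lathe time + 4·y_coolant = 23.
→ y_lathe time = 2.5 and y_coolant = 2.
Δz = y_lathe time·Δb = 2.5 × (6) = 15, so new z* = 291 + 15 = 306.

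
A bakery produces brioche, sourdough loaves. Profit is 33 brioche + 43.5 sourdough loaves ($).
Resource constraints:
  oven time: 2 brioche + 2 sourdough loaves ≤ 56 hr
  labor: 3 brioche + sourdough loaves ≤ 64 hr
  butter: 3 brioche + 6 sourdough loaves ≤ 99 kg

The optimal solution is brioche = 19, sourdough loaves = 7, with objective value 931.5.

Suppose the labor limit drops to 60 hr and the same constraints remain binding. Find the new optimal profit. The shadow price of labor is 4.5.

Δb = -4, so new z* = 931.5 + (4.5)·(-4) = 931.5 − 18 = 913.5.

913.5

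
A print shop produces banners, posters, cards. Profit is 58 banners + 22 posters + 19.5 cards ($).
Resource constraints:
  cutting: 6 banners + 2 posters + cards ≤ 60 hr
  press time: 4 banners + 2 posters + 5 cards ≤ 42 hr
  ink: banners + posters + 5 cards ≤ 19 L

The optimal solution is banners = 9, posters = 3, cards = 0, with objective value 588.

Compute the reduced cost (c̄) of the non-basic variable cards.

At the optimum: cutting uses 60 of 60 (binding); press time uses 42 of 42 (binding); ink uses 12 of 19 (slack = 7).
By complementary slackness, y = 0 for the non-binding constraint.
Dual feasibility on the basic columns requires 6·y_cutting + 4·y_press time = 58, 2·y_cutting + 2·y_press time = 22.
Solving: y_cutting = 7, y_press time = 4.
Reduced cost of cards: c₃ − yᵀa₃ = 19.5 − (7·1 + 4·5) = 19.5 − 27 = -7.5.

-7.5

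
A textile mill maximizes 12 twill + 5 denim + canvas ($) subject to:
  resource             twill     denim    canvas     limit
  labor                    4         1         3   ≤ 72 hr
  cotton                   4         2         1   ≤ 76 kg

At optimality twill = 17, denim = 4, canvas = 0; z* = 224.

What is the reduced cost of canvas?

At the optimum: labor uses 72 of 72 (binding); cotton uses 76 of 76 (binding).
The binding rows give the dual system: 4·y_labor + 4·y_cotton = 12 and 1·y_labor + 2·y_cotton = 5.
→ y_labor = 1 and y_cotton = 2.
Reduced cost of canvas: c₃ − yᵀa₃ = 1 − (1·3 + 2·1) = 1 − 5 = -4.

-4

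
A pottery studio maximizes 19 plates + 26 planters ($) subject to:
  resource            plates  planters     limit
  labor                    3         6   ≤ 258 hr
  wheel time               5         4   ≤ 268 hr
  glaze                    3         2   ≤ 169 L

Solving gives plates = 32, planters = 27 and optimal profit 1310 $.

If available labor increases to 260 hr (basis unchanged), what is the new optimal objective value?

1316

Binding: labor and wheel time. Non-binding: glaze (19 unused).
Slack constraints have shadow price 0 (complementary slackness).
Dual feasibility on the basic columns requires 3·y_labor + 5·y_wheel time = 19, 6·y_labor + 4·y_wheel time = 26.
Solving: y_labor = 3, y_wheel time = 2.
Δz = y_labor·Δb = 3 × (2) = 6, so new z* = 1310 + 6 = 1316.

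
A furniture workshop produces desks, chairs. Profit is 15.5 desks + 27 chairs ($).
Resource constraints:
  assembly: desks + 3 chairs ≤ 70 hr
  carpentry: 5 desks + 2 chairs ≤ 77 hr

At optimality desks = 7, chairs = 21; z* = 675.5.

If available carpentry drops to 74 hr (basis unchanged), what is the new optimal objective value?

Check each constraint at x*: assembly 70/70 (tight); carpentry 77/77 (tight).
From A_Bᵀ y = c: 1·y_assembly + 5·y_carpentry = 15.5; 3·y_assembly + 2·y_carpentry = 27.
→ y_assembly = 8 and y_carpentry = 1.5.
Δz = y_carpentry·Δb = 1.5 × (-3) = -4.5, so new z* = 675.5 − 4.5 = 671.

671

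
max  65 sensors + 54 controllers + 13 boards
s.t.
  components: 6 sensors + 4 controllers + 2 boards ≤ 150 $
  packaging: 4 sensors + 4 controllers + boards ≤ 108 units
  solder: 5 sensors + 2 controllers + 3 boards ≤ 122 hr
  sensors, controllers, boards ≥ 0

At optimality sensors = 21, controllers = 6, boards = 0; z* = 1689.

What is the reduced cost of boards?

-6

Check each constraint at x*: components 150/150 (tight); packaging 108/108 (tight); solder 117/122 (slack 5).
By complementary slackness, y = 0 for the non-binding constraint.
From A_Bᵀ y = c: 6·y_components + 4·y_packaging = 65; 4·y_components + 4·y_packaging = 54.
→ y_components = 5.5 and y_packaging = 8.
Reduced cost of boards: c₃ − yᵀa₃ = 13 − (5.5·2 + 8·1) = 13 − 19 = -6.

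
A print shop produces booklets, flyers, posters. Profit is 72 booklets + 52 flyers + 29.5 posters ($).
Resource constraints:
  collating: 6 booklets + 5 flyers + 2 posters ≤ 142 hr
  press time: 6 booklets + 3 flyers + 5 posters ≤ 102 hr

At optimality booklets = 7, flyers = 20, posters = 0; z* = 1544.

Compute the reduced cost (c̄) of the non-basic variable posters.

Check each constraint at x*: collating 142/142 (tight); press time 102/102 (tight).
Dual feasibility on the basic columns requires 6·y_collating + 6·y_press time = 72, 5·y_collating + 3·y_press time = 52.
This yields shadow prices y_collating = 8, y_press time = 4.
Reduced cost of posters: c₃ − yᵀa₃ = 29.5 − (8·2 + 4·5) = 29.5 − 36 = -6.5.

-6.5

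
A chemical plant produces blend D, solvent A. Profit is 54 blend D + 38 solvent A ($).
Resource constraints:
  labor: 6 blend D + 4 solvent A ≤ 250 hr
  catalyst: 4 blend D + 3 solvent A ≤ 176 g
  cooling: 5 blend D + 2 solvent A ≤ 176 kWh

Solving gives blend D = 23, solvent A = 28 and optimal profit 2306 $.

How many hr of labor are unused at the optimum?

labor used = 6·23 + 4·28 = 250; slack = 250 − 250 = 0.

0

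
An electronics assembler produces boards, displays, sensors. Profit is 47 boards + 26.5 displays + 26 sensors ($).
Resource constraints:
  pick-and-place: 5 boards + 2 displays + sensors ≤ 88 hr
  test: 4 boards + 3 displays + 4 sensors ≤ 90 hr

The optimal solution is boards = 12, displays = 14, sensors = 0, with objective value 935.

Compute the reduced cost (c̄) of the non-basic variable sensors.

-1

Both pick-and-place and test are binding at x*.
The binding rows give the dual system: 5·y_pick-and-place + 4·y_test = 47 and 2·y_pick-and-place + 3·y_test = 26.5.
Solving: y_pick-and-place = 5, y_test = 5.5.
Reduced cost of sensors: c₃ − yᵀa₃ = 26 − (5·1 + 5.5·4) = 26 − 27 = -1.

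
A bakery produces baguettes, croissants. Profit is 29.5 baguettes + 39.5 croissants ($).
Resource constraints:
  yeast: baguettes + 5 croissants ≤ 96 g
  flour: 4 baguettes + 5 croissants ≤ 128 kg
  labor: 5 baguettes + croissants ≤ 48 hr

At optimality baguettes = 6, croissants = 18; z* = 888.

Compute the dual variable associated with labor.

4.5

Binding: yeast and labor. Non-binding: flour (14 unused).
Slack constraints have shadow price 0 (complementary slackness).
The binding rows give the dual system: 1·y_yeast + 5·y_labor = 29.5 and 5·y_yeast + 1·y_labor = 39.5.
This yields shadow prices y_yeast = 7, y_labor = 4.5.
Shadow price of labor = 4.5.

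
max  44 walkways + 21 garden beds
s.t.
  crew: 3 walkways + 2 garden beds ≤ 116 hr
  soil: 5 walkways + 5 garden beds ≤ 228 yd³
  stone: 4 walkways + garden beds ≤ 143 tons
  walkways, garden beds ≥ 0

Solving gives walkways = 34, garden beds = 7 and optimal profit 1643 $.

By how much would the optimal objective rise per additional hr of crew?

8

Check each constraint at x*: crew 116/116 (tight); soil 205/228 (slack 23); stone 143/143 (tight).
By complementary slackness, y = 0 for the non-binding constraint.
From A_Bᵀ y = c: 3·y_crew + 4·y_stone = 44; 2·y_crew + 1·y_stone = 21.
This yields shadow prices y_crew = 8, y_stone = 5.
Shadow price of crew = 8.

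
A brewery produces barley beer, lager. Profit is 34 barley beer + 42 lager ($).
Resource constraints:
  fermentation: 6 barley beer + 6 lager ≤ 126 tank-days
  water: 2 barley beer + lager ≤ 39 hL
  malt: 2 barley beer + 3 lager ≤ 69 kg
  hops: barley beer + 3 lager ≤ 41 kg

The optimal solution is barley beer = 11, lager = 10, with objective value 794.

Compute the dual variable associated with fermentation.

Check each constraint at x*: fermentation 126/126 (tight); water 32/39 (slack 7); malt 52/69 (slack 17); hops 41/41 (tight).
Since water, malt are not tight, their duals are 0.
The binding rows give the dual system: 6·y_fermentation + 1·y_hops = 34 and 6·y_fermentation + 3·y_hops = 42.
→ y_fermentation = 5 and y_hops = 4.
Shadow price of fermentation = 5.

5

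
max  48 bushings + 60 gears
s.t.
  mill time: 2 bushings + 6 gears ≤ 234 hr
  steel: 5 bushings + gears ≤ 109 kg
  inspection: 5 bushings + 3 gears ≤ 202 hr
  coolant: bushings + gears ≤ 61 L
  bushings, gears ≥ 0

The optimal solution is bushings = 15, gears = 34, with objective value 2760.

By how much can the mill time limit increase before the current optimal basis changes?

Binding constraints: mill time, steel. The basis is B = [[2,6],[5,1]] with det -28.
Per unit increase in mill time, x* moves by d = (-0.0357, 0.1786).
The basis stays optimal until inspection becomes binding; allowable increase = 70 hr.

70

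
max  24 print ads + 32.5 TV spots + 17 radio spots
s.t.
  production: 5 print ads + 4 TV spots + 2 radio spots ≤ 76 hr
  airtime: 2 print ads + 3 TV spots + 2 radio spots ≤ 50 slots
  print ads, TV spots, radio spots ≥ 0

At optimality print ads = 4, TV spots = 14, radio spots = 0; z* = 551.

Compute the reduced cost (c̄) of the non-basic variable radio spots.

Both production and airtime are binding at x*.
The binding rows give the dual system: 5·y_production + 2·y_airtime = 24 and 4·y_production + 3·y_airtime = 32.5.
→ y_production = 1 and y_airtime = 9.5.
Reduced cost of radio spots: c₃ − yᵀa₃ = 17 − (1·2 + 9.5·2) = 17 − 21 = -4.

-4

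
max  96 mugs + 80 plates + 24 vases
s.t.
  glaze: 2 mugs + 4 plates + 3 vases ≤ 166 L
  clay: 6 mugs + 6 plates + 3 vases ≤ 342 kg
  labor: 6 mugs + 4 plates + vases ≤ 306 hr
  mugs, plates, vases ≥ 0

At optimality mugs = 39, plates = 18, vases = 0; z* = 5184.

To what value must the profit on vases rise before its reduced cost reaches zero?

Check each constraint at x*: glaze 150/166 (slack 16); clay 342/342 (tight); labor 306/306 (tight).
Slack constraints have shadow price 0 (complementary slackness).
From A_Bᵀ y = c: 6·y_clay + 6·y_labor = 96; 6·y_clay + 4·y_labor = 80.
Solving: y_clay = 8, y_labor = 8.
vases enters the basis when its profit ≥ yᵀa₃ = 8·3 + 8·1 = 32.

32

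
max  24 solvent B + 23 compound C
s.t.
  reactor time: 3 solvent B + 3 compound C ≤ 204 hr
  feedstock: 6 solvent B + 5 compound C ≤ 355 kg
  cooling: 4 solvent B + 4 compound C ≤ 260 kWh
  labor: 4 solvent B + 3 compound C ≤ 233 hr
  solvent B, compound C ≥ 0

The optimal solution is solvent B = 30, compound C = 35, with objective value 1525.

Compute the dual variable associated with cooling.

Binding: feedstock and cooling. Non-binding: reactor time (9 unused), labor (8 unused).
Since reactor time, labor are not tight, their duals are 0.
From A_Bᵀ y = c: 6·y_feedstock + 4·y_cooling = 24; 5·y_feedstock + 4·y_cooling = 23.
Solving: y_feedstock = 1, y_cooling = 4.5.
Shadow price of cooling = 4.5.

4.5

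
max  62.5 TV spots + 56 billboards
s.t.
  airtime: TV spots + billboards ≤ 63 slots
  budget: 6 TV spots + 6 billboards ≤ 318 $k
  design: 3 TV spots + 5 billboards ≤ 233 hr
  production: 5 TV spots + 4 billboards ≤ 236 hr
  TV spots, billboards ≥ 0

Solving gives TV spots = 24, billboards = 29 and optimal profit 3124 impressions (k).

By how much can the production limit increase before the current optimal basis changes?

29

Binding constraints: budget, production. The basis is B = [[6,6],[5,4]] with det -6.
Per unit increase in production, x* moves by d = (1, -1).
The basis stays optimal until billboards reaches 0; allowable increase = 29 hr.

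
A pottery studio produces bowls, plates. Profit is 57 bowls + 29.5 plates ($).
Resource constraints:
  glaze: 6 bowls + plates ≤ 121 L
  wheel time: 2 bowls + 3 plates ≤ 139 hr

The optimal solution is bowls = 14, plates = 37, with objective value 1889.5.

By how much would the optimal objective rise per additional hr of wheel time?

7.5

At the optimum: glaze uses 121 of 121 (binding); wheel time uses 139 of 139 (binding).
From A_Bᵀ y = c: 6·y_glaze + 2·y_wheel time = 57; 1·y_glaze + 3·y_wheel time = 29.5.
→ y_glaze = 7 and y_wheel time = 7.5.
Shadow price of wheel time = 7.5.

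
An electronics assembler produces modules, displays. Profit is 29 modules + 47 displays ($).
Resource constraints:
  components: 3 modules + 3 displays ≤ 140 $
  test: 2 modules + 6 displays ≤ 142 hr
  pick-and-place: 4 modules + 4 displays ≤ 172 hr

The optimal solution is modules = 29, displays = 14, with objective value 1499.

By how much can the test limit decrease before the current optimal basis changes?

Binding constraints: test, pick-and-place. The basis is B = [[2,6],[4,4]] with det -16.
Per unit decrease in test, x* moves by d = (0.25, -0.25).
The basis stays optimal until displays reaches 0; allowable decrease = 56 hr.

56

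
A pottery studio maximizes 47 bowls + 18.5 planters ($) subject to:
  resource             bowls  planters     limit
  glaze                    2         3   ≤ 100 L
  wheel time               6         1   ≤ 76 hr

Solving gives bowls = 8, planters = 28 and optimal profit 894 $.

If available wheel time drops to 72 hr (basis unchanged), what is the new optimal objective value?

Check each constraint at x*: glaze 100/100 (tight); wheel time 76/76 (tight).
Dual feasibility on the basic columns requires 2·y_glaze + 6·y_wheel time = 47, 3·y_glaze + 1·y_wheel time = 18.5.
Solving: y_glaze = 4, y_wheel time = 6.5.
Δz = y_wheel time·Δb = 6.5 × (-4) = -26, so new z* = 894 − 26 = 868.

868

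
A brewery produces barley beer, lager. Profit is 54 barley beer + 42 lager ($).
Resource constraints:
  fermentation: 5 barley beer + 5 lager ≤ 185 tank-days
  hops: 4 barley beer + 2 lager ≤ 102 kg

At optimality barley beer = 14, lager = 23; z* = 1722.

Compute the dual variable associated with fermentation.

At the optimum: fermentation uses 185 of 185 (binding); hops uses 102 of 102 (binding).
Dual feasibility on the basic columns requires 5·y_fermentation + 4·y_hops = 54, 5·y_fermentation + 2·y_hops = 42.
→ y_fermentation = 6 and y_hops = 6.
Shadow price of fermentation = 6.

6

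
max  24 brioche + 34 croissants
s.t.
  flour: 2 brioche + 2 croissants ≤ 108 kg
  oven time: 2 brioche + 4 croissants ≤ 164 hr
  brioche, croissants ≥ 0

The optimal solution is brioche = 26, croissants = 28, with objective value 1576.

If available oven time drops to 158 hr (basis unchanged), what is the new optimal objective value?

Both flour and oven time are binding at x*.
From A_Bᵀ y = c: 2·y_flour + 2·y_oven time = 24; 2·y_flour + 4·y_oven time = 34.
Solving: y_flour = 7, y_oven time = 5.
Δz = y_oven time·Δb = 5 × (-6) = -30, so new z* = 1576 − 30 = 1546.

1546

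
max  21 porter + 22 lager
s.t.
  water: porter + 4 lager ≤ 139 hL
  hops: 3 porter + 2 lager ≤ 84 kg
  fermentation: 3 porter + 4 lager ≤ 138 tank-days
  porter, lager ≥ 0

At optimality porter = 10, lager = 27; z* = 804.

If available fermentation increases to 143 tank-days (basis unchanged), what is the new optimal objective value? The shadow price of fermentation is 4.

Δb = 5, so new z* = 804 + (4)·(5) = 804 + 20 = 824.

824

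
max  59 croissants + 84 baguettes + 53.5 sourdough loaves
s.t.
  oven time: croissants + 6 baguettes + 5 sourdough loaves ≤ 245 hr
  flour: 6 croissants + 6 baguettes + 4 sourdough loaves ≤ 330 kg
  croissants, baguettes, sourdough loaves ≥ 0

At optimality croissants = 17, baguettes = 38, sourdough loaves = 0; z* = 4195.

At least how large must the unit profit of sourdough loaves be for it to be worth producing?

Both oven time and flour are binding at x*.
From A_Bᵀ y = c: 1·y_oven time + 6·y_flour = 59; 6·y_oven time + 6·y_flour = 84.
Solving: y_oven time = 5, y_flour = 9.
sourdough loaves enters the basis when its profit ≥ yᵀa₃ = 5·5 + 9·4 = 61.

61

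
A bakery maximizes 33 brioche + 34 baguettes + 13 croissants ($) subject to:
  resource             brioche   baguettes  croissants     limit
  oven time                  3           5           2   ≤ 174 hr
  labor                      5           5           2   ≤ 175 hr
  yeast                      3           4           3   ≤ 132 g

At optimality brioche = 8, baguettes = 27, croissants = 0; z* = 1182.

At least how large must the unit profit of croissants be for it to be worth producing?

At the optimum: oven time uses 159 of 174 (slack = 15); labor uses 175 of 175 (binding); yeast uses 132 of 132 (binding).
By complementary slackness, y = 0 for the non-binding constraint.
The binding rows give the dual system: 5·y_labor + 3·y_yeast = 33 and 5·y_labor + 4·y_yeast = 34.
This yields shadow prices y_labor = 6, y_yeast = 1.
croissants enters the basis when its profit ≥ yᵀa₃ = 6·2 + 1·3 = 15.

15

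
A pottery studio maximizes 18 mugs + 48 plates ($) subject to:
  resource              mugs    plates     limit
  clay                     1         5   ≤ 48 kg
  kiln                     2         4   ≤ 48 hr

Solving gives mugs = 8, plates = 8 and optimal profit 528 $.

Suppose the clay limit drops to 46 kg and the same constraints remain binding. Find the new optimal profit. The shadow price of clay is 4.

520

Δb = -2, so new z* = 528 + (4)·(-2) = 528 − 8 = 520.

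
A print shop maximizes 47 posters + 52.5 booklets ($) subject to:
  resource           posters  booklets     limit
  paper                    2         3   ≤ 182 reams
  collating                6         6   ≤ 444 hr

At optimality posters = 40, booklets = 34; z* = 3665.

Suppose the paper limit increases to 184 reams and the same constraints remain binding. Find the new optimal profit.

Both paper and collating are binding at x*.
The binding rows give the dual system: 2·y_paper + 6·y_collating = 47 and 3·y_paper + 6·y_collating = 52.5.
Solving: y_paper = 5.5, y_collating = 6.
Δz = y_paper·Δb = 5.5 × (2) = 11, so new z* = 3665 + 11 = 3676.

3676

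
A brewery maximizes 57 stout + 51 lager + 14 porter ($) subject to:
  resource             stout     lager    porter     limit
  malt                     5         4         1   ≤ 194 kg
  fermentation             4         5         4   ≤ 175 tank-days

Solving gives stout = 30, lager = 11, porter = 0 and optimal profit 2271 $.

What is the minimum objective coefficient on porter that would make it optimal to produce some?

21

Both malt and fermentation are binding at x*.
From A_Bᵀ y = c: 5·y_malt + 4·y_fermentation = 57; 4·y_malt + 5·y_fermentation = 51.
→ y_malt = 9 and y_fermentation = 3.
porter enters the basis when its profit ≥ yᵀa₃ = 9·1 + 3·4 = 21.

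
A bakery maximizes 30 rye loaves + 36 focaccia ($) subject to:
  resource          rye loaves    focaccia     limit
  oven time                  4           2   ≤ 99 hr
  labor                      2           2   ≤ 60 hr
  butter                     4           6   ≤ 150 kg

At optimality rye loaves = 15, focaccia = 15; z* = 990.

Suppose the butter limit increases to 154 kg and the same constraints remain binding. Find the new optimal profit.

Binding: labor and butter. Non-binding: oven time (9 unused).
By complementary slackness, y = 0 for the non-binding constraint.
Dual feasibility on the basic columns requires 2·y_labor + 4·y_butter = 30, 2·y_labor + 6·y_butter = 36.
Solving: y_labor = 9, y_butter = 3.
Δz = y_butter·Δb = 3 × (4) = 12, so new z* = 990 + 12 = 1002.

1002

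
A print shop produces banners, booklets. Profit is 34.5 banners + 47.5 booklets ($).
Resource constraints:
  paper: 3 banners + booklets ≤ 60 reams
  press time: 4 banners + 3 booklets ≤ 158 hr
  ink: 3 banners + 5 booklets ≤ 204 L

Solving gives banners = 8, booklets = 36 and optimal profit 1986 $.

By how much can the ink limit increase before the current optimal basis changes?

Binding constraints: paper, ink. The basis is B = [[3,1],[3,5]] with det 12.
Per unit increase in ink, x* moves by d = (-0.0833, 0.25).
The basis stays optimal until press time becomes binding; allowable increase = 43.2 L.

43.2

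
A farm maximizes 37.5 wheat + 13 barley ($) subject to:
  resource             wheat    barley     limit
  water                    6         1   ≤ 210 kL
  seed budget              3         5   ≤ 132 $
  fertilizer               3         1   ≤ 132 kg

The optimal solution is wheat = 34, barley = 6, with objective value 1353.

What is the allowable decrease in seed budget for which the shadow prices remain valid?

Binding constraints: water, seed budget. The basis is B = [[6,1],[3,5]] with det 27.
Per unit decrease in seed budget, x* moves by d = (0.037, -0.2222).
The basis stays optimal until barley reaches 0; allowable decrease = 27 $.

27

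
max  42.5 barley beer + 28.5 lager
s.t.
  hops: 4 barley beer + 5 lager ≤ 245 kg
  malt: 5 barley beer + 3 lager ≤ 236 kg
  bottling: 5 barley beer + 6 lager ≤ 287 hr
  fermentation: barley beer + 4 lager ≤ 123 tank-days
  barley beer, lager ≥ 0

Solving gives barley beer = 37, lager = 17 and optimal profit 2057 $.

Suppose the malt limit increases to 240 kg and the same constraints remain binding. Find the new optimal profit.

2087

Check each constraint at x*: hops 233/245 (slack 12); malt 236/236 (tight); bottling 287/287 (tight); fermentation 105/123 (slack 18).
Since hops, fermentation are not tight, their duals are 0.
Dual feasibility on the basic columns requires 5·y_malt + 5·y_bottling = 42.5, 3·y_malt + 6·y_bottling = 28.5.
Solving: y_malt = 7.5, y_bottling = 1.
Δz = y_malt·Δb = 7.5 × (4) = 30, so new z* = 2057 + 30 = 2087.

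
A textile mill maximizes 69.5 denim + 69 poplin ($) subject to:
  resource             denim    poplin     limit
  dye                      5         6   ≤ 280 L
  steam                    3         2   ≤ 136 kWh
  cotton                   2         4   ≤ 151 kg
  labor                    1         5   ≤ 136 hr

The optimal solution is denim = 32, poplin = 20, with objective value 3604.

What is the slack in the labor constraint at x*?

4

labor used = 1·32 + 5·20 = 132; slack = 136 − 132 = 4.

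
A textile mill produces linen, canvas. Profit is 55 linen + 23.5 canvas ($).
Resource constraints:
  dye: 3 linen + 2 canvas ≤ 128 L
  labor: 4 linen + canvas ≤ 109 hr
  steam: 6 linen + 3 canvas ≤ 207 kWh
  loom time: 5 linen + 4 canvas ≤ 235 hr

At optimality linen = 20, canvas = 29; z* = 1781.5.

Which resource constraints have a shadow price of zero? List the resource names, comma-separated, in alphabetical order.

dye: 118/128 (slack 10)
labor: 109/109 (binding)
steam: 207/207 (binding)
loom time: 216/235 (slack 19)
By complementary slackness, a constraint with positive slack has shadow price 0 → dye, loom time.

dye, loom time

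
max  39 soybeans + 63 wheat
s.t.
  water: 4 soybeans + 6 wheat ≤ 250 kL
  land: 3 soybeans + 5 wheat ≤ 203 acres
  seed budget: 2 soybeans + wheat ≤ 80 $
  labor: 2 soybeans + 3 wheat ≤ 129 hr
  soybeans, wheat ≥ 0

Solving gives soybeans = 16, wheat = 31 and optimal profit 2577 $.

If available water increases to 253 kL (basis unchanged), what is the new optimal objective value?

At the optimum: water uses 250 of 250 (binding); land uses 203 of 203 (binding); seed budget uses 63 of 80 (slack = 17); labor uses 125 of 129 (slack = 4).
Since seed budget, labor are not tight, their duals are 0.
Dual feasibility on the basic columns requires 4·y_water + 3·y_land = 39, 6·y_water + 5·y_land = 63.
This yields shadow prices y_water = 3, y_land = 9.
Δz = y_water·Δb = 3 × (3) = 9, so new z* = 2577 + 9 = 2586.

2586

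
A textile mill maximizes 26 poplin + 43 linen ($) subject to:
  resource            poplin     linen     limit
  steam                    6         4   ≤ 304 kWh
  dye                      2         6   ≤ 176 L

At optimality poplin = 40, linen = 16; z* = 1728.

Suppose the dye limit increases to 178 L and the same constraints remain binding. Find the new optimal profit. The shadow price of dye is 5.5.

1739

Δb = 2, so new z* = 1728 + (5.5)·(2) = 1728 + 11 = 1739.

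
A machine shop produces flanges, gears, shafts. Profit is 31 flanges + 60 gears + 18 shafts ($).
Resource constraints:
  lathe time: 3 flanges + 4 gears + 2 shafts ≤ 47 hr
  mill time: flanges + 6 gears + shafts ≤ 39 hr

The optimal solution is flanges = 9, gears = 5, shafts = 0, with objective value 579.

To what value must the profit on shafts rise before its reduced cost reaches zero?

Check each constraint at x*: lathe time 47/47 (tight); mill time 39/39 (tight).
Dual feasibility on the basic columns requires 3·y_lathe time + 1·y_mill time = 31, 4·y_lathe time + 6·y_mill time = 60.
This yields shadow prices y_lathe time = 9, y_mill time = 4.
shafts enters the basis when its profit ≥ yᵀa₃ = 9·2 + 4·1 = 22.

22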